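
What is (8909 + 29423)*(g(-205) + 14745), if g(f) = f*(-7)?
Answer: 620211760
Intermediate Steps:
g(f) = -7*f
(8909 + 29423)*(g(-205) + 14745) = (8909 + 29423)*(-7*(-205) + 14745) = 38332*(1435 + 14745) = 38332*16180 = 620211760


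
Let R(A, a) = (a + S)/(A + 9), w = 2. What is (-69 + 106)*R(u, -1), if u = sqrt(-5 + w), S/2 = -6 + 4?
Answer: -555/28 + 185*I*sqrt(3)/84 ≈ -19.821 + 3.8146*I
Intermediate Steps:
S = -4 (S = 2*(-6 + 4) = 2*(-2) = -4)
u = I*sqrt(3) (u = sqrt(-5 + 2) = sqrt(-3) = I*sqrt(3) ≈ 1.732*I)
R(A, a) = (-4 + a)/(9 + A) (R(A, a) = (a - 4)/(A + 9) = (-4 + a)/(9 + A))
(-69 + 106)*R(u, -1) = (-69 + 106)*((-4 - 1)/(9 + I*sqrt(3))) = 37*(-5/(9 + I*sqrt(3))) = -185/(9 + I*sqrt(3))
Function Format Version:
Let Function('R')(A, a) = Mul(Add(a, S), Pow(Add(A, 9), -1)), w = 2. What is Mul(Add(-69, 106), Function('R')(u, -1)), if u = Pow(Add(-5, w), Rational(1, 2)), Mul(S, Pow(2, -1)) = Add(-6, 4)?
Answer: Add(Rational(-555, 28), Mul(Rational(185, 84), I, Pow(3, Rational(1, 2)))) ≈ Add(-19.821, Mul(3.8146, I))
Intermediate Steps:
S = -4 (S = Mul(2, Add(-6, 4)) = Mul(2, -2) = -4)
u = Mul(I, Pow(3, Rational(1, 2))) (u = Pow(Add(-5, 2), Rational(1, 2)) = Pow(-3, Rational(1, 2)) = Mul(I, Pow(3, Rational(1, 2))) ≈ Mul(1.7320, I))
Function('R')(A, a) = Mul(Pow(Add(9, A), -1), Add(-4, a)) (Function('R')(A, a) = Mul(Add(a, -4), Pow(Add(A, 9), -1)) = Mul(Add(-4, a), Pow(Add(9, A), -1)) = Mul(Pow(Add(9, A), -1), Add(-4, a)))
Mul(Add(-69, 106), Function('R')(u, -1)) = Mul(Add(-69, 106), Mul(Pow(Add(9, Mul(I, Pow(3, Rational(1, 2)))), -1), Add(-4, -1))) = Mul(37, Mul(Pow(Add(9, Mul(I, Pow(3, Rational(1, 2)))), -1), -5)) = Mul(37, Mul(-5, Pow(Add(9, Mul(I, Pow(3, Rational(1, 2)))), -1))) = Mul(-185, Pow(Add(9, Mul(I, Pow(3, Rational(1, 2)))), -1))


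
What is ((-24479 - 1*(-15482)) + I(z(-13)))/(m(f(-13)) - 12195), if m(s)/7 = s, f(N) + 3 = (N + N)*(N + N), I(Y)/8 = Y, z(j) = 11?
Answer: 8909/7484 ≈ 1.1904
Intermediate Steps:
I(Y) = 8*Y
f(N) = -3 + 4*N² (f(N) = -3 + (N + N)*(N + N) = -3 + (2*N)*(2*N) = -3 + 4*N²)
m(s) = 7*s
((-24479 - 1*(-15482)) + I(z(-13)))/(m(f(-13)) - 12195) = ((-24479 - 1*(-15482)) + 8*11)/(7*(-3 + 4*(-13)²) - 12195) = ((-24479 + 15482) + 88)/(7*(-3 + 4*169) - 12195) = (-8997 + 88)/(7*(-3 + 676) - 12195) = -8909/(7*673 - 12195) = -8909/(4711 - 12195) = -8909/(-7484) = -8909*(-1/7484) = 8909/7484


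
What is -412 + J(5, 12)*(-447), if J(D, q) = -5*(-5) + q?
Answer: -16951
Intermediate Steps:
J(D, q) = 25 + q
-412 + J(5, 12)*(-447) = -412 + (25 + 12)*(-447) = -412 + 37*(-447) = -412 - 16539 = -16951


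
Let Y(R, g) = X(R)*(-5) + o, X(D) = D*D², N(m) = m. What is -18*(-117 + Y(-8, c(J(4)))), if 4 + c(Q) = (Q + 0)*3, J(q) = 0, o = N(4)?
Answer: -44046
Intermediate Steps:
X(D) = D³
o = 4
c(Q) = -4 + 3*Q (c(Q) = -4 + (Q + 0)*3 = -4 + Q*3 = -4 + 3*Q)
Y(R, g) = 4 - 5*R³ (Y(R, g) = R³*(-5) + 4 = -5*R³ + 4 = 4 - 5*R³)
-18*(-117 + Y(-8, c(J(4)))) = -18*(-117 + (4 - 5*(-8)³)) = -18*(-117 + (4 - 5*(-512))) = -18*(-117 + (4 + 2560)) = -18*(-117 + 2564) = -18*2447 = -44046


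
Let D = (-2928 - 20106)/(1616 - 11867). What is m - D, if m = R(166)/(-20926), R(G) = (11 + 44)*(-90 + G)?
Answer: -87476444/35752071 ≈ -2.4468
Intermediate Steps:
R(G) = -4950 + 55*G (R(G) = 55*(-90 + G) = -4950 + 55*G)
m = -2090/10463 (m = (-4950 + 55*166)/(-20926) = (-4950 + 9130)*(-1/20926) = 4180*(-1/20926) = -2090/10463 ≈ -0.19975)
D = 7678/3417 (D = -23034/(-10251) = -23034*(-1/10251) = 7678/3417 ≈ 2.2470)
m - D = -2090/10463 - 1*7678/3417 = -2090/10463 - 7678/3417 = -87476444/35752071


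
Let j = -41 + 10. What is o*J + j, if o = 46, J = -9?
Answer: -445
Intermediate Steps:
j = -31
o*J + j = 46*(-9) - 31 = -414 - 31 = -445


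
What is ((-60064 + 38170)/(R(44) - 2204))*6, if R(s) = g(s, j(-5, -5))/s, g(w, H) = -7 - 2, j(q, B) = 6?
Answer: 5780016/96985 ≈ 59.597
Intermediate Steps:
g(w, H) = -9
R(s) = -9/s
((-60064 + 38170)/(R(44) - 2204))*6 = ((-60064 + 38170)/(-9/44 - 2204))*6 = -21894/(-9*1/44 - 2204)*6 = -21894/(-9/44 - 2204)*6 = -21894/(-96985/44)*6 = -21894*(-44/96985)*6 = (963336/96985)*6 = 5780016/96985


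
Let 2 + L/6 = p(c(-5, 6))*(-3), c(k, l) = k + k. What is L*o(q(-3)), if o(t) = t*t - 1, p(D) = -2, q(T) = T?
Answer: 192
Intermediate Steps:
c(k, l) = 2*k
L = 24 (L = -12 + 6*(-2*(-3)) = -12 + 6*6 = -12 + 36 = 24)
o(t) = -1 + t**2 (o(t) = t**2 - 1 = -1 + t**2)
L*o(q(-3)) = 24*(-1 + (-3)**2) = 24*(-1 + 9) = 24*8 = 192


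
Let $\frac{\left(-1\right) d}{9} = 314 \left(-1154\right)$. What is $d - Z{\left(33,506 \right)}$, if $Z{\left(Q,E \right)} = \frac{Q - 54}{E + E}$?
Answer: $\frac{3300338469}{1012} \approx 3.2612 \cdot 10^{6}$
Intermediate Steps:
$Z{\left(Q,E \right)} = \frac{-54 + Q}{2 E}$ ($Z{\left(Q,E \right)} = \frac{Q + \left(-118 + 64\right)}{2 E} = \left(Q - 54\right) \frac{1}{2 E} = \left(-54 + Q\right) \frac{1}{2 E} = \frac{-54 + Q}{2 E}$)
$d = 3261204$ ($d = - 9 \cdot 314 \left(-1154\right) = \left(-9\right) \left(-362356\right) = 3261204$)
$d - Z{\left(33,506 \right)} = 3261204 - \frac{-54 + 33}{2 \cdot 506} = 3261204 - \frac{1}{2} \cdot \frac{1}{506} \left(-21\right) = 3261204 - - \frac{21}{1012} = 3261204 + \frac{21}{1012} = \frac{3300338469}{1012}$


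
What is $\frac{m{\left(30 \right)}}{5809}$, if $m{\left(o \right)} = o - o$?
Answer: $0$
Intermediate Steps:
$m{\left(o \right)} = 0$
$\frac{m{\left(30 \right)}}{5809} = \frac{0}{5809} = 0 \cdot \frac{1}{5809} = 0$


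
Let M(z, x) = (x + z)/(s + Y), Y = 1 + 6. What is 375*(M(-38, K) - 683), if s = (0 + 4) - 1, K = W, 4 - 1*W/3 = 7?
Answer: -515775/2 ≈ -2.5789e+5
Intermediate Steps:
W = -9 (W = 12 - 3*7 = 12 - 21 = -9)
K = -9
s = 3 (s = 4 - 1 = 3)
Y = 7
M(z, x) = x/10 + z/10 (M(z, x) = (x + z)/(3 + 7) = (x + z)/10 = (x + z)*(1/10) = x/10 + z/10)
375*(M(-38, K) - 683) = 375*(((1/10)*(-9) + (1/10)*(-38)) - 683) = 375*((-9/10 - 19/5) - 683) = 375*(-47/10 - 683) = 375*(-6877/10) = -515775/2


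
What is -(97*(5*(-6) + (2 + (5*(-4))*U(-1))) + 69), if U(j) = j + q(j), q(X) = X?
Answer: -1233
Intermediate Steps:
U(j) = 2*j (U(j) = j + j = 2*j)
-(97*(5*(-6) + (2 + (5*(-4))*U(-1))) + 69) = -(97*(5*(-6) + (2 + (5*(-4))*(2*(-1)))) + 69) = -(97*(-30 + (2 - 20*(-2))) + 69) = -(97*(-30 + (2 + 40)) + 69) = -(97*(-30 + 42) + 69) = -(97*12 + 69) = -(1164 + 69) = -1*1233 = -1233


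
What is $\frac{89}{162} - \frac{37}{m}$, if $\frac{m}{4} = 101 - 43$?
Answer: $\frac{7327}{18792} \approx 0.3899$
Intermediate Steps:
$m = 232$ ($m = 4 \left(101 - 43\right) = 4 \cdot 58 = 232$)
$\frac{89}{162} - \frac{37}{m} = \frac{89}{162} - \frac{37}{232} = \frac{7327}{18792}$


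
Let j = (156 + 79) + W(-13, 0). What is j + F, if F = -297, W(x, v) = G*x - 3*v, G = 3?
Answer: -101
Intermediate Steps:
W(x, v) = -3*v + 3*x (W(x, v) = 3*x - 3*v = -3*v + 3*x)
j = 196 (j = (156 + 79) + (-3*0 + 3*(-13)) = 235 + (0 - 39) = 235 - 39 = 196)
j + F = 196 - 297 = -101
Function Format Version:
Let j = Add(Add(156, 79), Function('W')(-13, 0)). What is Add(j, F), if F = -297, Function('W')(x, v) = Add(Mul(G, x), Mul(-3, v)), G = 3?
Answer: -101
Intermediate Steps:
Function('W')(x, v) = Add(Mul(-3, v), Mul(3, x)) (Function('W')(x, v) = Add(Mul(3, x), Mul(-3, v)) = Add(Mul(-3, v), Mul(3, x)))
j = 196 (j = Add(Add(156, 79), Add(Mul(-3, 0), Mul(3, -13))) = Add(235, Add(0, -39)) = Add(235, -39) = 196)
Add(j, F) = Add(196, -297) = -101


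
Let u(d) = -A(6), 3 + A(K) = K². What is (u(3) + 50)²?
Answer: 289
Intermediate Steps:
A(K) = -3 + K²
u(d) = -33 (u(d) = -(-3 + 6²) = -(-3 + 36) = -1*33 = -33)
(u(3) + 50)² = (-33 + 50)² = 17² = 289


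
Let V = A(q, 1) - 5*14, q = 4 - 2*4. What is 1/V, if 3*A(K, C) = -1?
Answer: -3/211 ≈ -0.014218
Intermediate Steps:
q = -4 (q = 4 - 8 = -4)
A(K, C) = -⅓ (A(K, C) = (⅓)*(-1) = -⅓)
V = -211/3 (V = -⅓ - 5*14 = -⅓ - 70 = -211/3 ≈ -70.333)
1/V = 1/(-211/3) = -3/211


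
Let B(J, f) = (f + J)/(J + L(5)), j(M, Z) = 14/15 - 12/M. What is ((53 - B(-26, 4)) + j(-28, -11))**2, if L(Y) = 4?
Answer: 31393609/11025 ≈ 2847.5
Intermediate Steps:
j(M, Z) = 14/15 - 12/M (j(M, Z) = 14*(1/15) - 12/M = 14/15 - 12/M)
B(J, f) = (J + f)/(4 + J) (B(J, f) = (f + J)/(J + 4) = (J + f)/(4 + J))
((53 - B(-26, 4)) + j(-28, -11))**2 = ((53 - (-26 + 4)/(4 - 26)) + (14/15 - 12/(-28)))**2 = ((53 - (-22)/(-22)) + (14/15 - 12*(-1/28)))**2 = ((53 - (-1)*(-22)/22) + (14/15 + 3/7))**2 = ((53 - 1*1) + 143/105)**2 = ((53 - 1) + 143/105)**2 = (52 + 143/105)**2 = (5603/105)**2 = 31393609/11025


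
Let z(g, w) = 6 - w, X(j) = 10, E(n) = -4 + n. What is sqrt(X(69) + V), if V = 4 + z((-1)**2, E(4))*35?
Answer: 4*sqrt(14) ≈ 14.967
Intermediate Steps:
V = 214 (V = 4 + (6 - (-4 + 4))*35 = 4 + (6 - 1*0)*35 = 4 + (6 + 0)*35 = 4 + 6*35 = 4 + 210 = 214)
sqrt(X(69) + V) = sqrt(10 + 214) = sqrt(224) = 4*sqrt(14)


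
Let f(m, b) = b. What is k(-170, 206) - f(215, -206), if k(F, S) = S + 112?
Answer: 524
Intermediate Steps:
k(F, S) = 112 + S
k(-170, 206) - f(215, -206) = (112 + 206) - 1*(-206) = 318 + 206 = 524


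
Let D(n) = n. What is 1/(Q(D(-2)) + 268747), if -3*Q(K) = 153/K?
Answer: 2/537545 ≈ 3.7206e-6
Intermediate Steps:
Q(K) = -51/K
1/(Q(D(-2)) + 268747) = 1/(-51/(-2) + 268747) = 1/(-51*(-½) + 268747) = 1/(51/2 + 268747) = 1/(537545/2) = 2/537545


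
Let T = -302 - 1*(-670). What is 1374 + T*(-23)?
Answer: -7090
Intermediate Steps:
T = 368 (T = -302 + 670 = 368)
1374 + T*(-23) = 1374 + 368*(-23) = 1374 - 8464 = -7090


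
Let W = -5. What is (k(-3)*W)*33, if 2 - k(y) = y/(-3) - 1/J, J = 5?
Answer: -198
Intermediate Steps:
k(y) = 11/5 + y/3 (k(y) = 2 - (y/(-3) - 1/5) = 2 - (y*(-⅓) - 1*⅕) = 2 - (-y/3 - ⅕) = 2 - (-⅕ - y/3) = 2 + (⅕ + y/3) = 11/5 + y/3)
(k(-3)*W)*33 = ((11/5 + (⅓)*(-3))*(-5))*33 = ((11/5 - 1)*(-5))*33 = ((6/5)*(-5))*33 = -6*33 = -198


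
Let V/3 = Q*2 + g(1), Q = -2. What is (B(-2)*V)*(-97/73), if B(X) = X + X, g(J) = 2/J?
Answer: -2328/73 ≈ -31.890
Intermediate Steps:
B(X) = 2*X
V = -6 (V = 3*(-2*2 + 2/1) = 3*(-4 + 2*1) = 3*(-4 + 2) = 3*(-2) = -6)
(B(-2)*V)*(-97/73) = ((2*(-2))*(-6))*(-97/73) = (-4*(-6))*(-97*1/73) = 24*(-97/73) = -2328/73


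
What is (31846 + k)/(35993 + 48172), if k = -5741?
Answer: 5221/16833 ≈ 0.31016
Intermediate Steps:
(31846 + k)/(35993 + 48172) = (31846 - 5741)/(35993 + 48172) = 26105/84165 = 26105*(1/84165) = 5221/16833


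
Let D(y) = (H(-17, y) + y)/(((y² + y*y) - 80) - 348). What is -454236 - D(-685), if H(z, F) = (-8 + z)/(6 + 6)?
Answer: -5113000326059/11256264 ≈ -4.5424e+5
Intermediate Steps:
H(z, F) = -⅔ + z/12 (H(z, F) = (-8 + z)/12 = (-8 + z)*(1/12) = -⅔ + z/12)
D(y) = (-25/12 + y)/(-428 + 2*y²) (D(y) = ((-⅔ + (1/12)*(-17)) + y)/(((y² + y*y) - 80) - 348) = ((-⅔ - 17/12) + y)/(((y² + y²) - 80) - 348) = (-25/12 + y)/((2*y² - 80) - 348) = (-25/12 + y)/((-80 + 2*y²) - 348) = (-25/12 + y)/(-428 + 2*y²))
-454236 - D(-685) = -454236 - (-25 + 12*(-685))/(24*(-214 + (-685)²)) = -454236 - (-25 - 8220)/(24*(-214 + 469225)) = -454236 - (-8245)/(24*469011) = -454236 - 1*(-8245/11256264) = -454236 + 8245/11256264 = -5113000326059/11256264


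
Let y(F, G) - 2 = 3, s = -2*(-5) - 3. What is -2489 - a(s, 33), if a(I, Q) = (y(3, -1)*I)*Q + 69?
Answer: -3713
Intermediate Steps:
s = 7 (s = 10 - 3 = 7)
y(F, G) = 5 (y(F, G) = 2 + 3 = 5)
a(I, Q) = 69 + 5*I*Q (a(I, Q) = (5*I)*Q + 69 = 5*I*Q + 69 = 69 + 5*I*Q)
-2489 - a(s, 33) = -2489 - (69 + 5*7*33) = -2489 - (69 + 1155) = -2489 - 1*1224 = -2489 - 1224 = -3713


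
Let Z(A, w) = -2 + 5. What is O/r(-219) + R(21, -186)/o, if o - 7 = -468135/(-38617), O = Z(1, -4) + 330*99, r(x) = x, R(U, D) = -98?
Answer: -4159384266/26953571 ≈ -154.32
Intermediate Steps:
Z(A, w) = 3
O = 32673 (O = 3 + 330*99 = 3 + 32670 = 32673)
o = 738454/38617 (o = 7 - 468135/(-38617) = 7 - 468135*(-1/38617) = 7 + 468135/38617 = 738454/38617 ≈ 19.122)
O/r(-219) + R(21, -186)/o = 32673/(-219) - 98/738454/38617 = 32673*(-1/219) - 98*38617/738454 = -10891/73 - 1892233/369227 = -4159384266/26953571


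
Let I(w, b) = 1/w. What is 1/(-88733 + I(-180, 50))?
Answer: -180/15971941 ≈ -1.1270e-5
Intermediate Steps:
I(w, b) = 1/w
1/(-88733 + I(-180, 50)) = 1/(-88733 + 1/(-180)) = 1/(-88733 - 1/180) = 1/(-15971941/180) = -180/15971941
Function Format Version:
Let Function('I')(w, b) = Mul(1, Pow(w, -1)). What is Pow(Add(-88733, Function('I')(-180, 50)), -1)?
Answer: Rational(-180, 15971941) ≈ -1.1270e-5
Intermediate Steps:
Function('I')(w, b) = Pow(w, -1)
Pow(Add(-88733, Function('I')(-180, 50)), -1) = Pow(Add(-88733, Pow(-180, -1)), -1) = Pow(Add(-88733, Rational(-1, 180)), -1) = Pow(Rational(-15971941, 180), -1) = Rational(-180, 15971941)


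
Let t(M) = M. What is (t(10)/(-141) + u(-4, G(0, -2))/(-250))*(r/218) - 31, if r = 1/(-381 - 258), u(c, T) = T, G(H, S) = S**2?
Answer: -38055564359/1227598875 ≈ -31.000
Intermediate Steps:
r = -1/639 (r = 1/(-639) = -1/639 ≈ -0.0015649)
(t(10)/(-141) + u(-4, G(0, -2))/(-250))*(r/218) - 31 = (10/(-141) + (-2)**2/(-250))*(-1/639/218) - 31 = (10*(-1/141) + 4*(-1/250))*(-1/639*1/218) - 31 = (-10/141 - 2/125)*(-1/139302) - 31 = -1532/17625*(-1/139302) - 31 = 766/1227598875 - 31 = -38055564359/1227598875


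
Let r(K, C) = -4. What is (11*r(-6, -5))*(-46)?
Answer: 2024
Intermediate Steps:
(11*r(-6, -5))*(-46) = (11*(-4))*(-46) = -44*(-46) = 2024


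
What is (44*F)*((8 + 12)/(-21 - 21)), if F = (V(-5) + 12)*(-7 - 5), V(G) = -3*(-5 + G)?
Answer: 10560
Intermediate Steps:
V(G) = 15 - 3*G
F = -504 (F = ((15 - 3*(-5)) + 12)*(-7 - 5) = ((15 + 15) + 12)*(-12) = (30 + 12)*(-12) = 42*(-12) = -504)
(44*F)*((8 + 12)/(-21 - 21)) = (44*(-504))*((8 + 12)/(-21 - 21)) = -443520/(-42) = -443520*(-1)/42 = -22176*(-10/21) = 10560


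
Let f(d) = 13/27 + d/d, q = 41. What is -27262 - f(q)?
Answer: -736114/27 ≈ -27263.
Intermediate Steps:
f(d) = 40/27 (f(d) = 13*(1/27) + 1 = 13/27 + 1 = 40/27)
-27262 - f(q) = -27262 - 1*40/27 = -27262 - 40/27 = -736114/27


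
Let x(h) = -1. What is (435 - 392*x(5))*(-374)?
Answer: -309298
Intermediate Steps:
(435 - 392*x(5))*(-374) = (435 - 392*(-1))*(-374) = (435 + 392)*(-374) = 827*(-374) = -309298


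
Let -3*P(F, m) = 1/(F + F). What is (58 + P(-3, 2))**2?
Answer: 1092025/324 ≈ 3370.4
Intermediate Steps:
P(F, m) = -1/(6*F) (P(F, m) = -1/(3*(F + F)) = -1/(2*F)/3 = -1/(6*F))
(58 + P(-3, 2))**2 = (58 - 1/6/(-3))**2 = (58 - 1/6*(-1/3))**2 = (58 + 1/18)**2 = (1045/18)**2 = 1092025/324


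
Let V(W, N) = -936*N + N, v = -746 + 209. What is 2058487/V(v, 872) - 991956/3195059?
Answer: -1055106997379/372142214840 ≈ -2.8352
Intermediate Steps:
v = -537
V(W, N) = -935*N
2058487/V(v, 872) - 991956/3195059 = 2058487/((-935*872)) - 991956/3195059 = 2058487/(-815320) - 991956*1/3195059 = 2058487*(-1/815320) - 141708/456437 = -2058487/815320 - 141708/456437 = -1055106997379/372142214840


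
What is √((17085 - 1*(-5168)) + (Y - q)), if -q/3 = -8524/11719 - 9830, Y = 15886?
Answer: √1187510399421/11719 ≈ 92.988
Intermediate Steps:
q = 345618882/11719 (q = -3*(-8524/11719 - 9830) = -3*(-115206294/11719) = 345618882/11719 ≈ 29492.)
√((17085 - 1*(-5168)) + (Y - q)) = √((17085 - 1*(-5168)) + (15886 - 1*345618882/11719)) = √((17085 + 5168) + (15886 - 345618882/11719)) = √(22253 - 159450848/11719) = √(101332059/11719) = √1187510399421/11719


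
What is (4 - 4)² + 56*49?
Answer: 2744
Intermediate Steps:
(4 - 4)² + 56*49 = 0² + 2744 = 0 + 2744 = 2744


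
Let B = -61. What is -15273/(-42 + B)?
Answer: 15273/103 ≈ 148.28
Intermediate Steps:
-15273/(-42 + B) = -15273/(-42 - 61) = -15273/(-103) = -15273*(-1/103) = 15273/103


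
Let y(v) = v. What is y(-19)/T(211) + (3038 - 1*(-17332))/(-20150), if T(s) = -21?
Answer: -4492/42315 ≈ -0.10616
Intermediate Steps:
y(-19)/T(211) + (3038 - 1*(-17332))/(-20150) = -19/(-21) + (3038 - 1*(-17332))/(-20150) = -19*(-1/21) + (3038 + 17332)*(-1/20150) = 19/21 + 20370*(-1/20150) = 19/21 - 2037/2015 = -4492/42315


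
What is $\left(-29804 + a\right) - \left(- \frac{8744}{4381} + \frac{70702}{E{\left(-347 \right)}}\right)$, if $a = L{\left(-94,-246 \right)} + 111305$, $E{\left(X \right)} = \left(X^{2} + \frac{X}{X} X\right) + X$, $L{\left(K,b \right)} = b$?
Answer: $\frac{1852898342101}{22803105} \approx 81256.0$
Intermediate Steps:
$E{\left(X \right)} = X^{2} + 2 X$ ($E{\left(X \right)} = \left(X^{2} + 1 X\right) + X = \left(X^{2} + X\right) + X = \left(X + X^{2}\right) + X = X^{2} + 2 X$)
$a = 111059$ ($a = -246 + 111305 = 111059$)
$\left(-29804 + a\right) - \left(- \frac{8744}{4381} + \frac{70702}{E{\left(-347 \right)}}\right) = \left(-29804 + 111059\right) - \left(- \frac{8744}{4381} + 70702 \left(- \frac{1}{347 \left(2 - 347\right)}\right)\right) = 81255 - \left(- \frac{8744}{4381} + \frac{70702}{\left(-347\right) \left(-345\right)}\right) = 81255 + \left(- \frac{70702}{119715} + \frac{8744}{4381}\right) = 81255 + \left(\left(-70702\right) \frac{1}{119715} + \frac{8744}{4381}\right) = 81255 + \left(- \frac{3074}{5205} + \frac{8744}{4381}\right) = 81255 + \frac{32045326}{22803105} = \frac{1852898342101}{22803105}$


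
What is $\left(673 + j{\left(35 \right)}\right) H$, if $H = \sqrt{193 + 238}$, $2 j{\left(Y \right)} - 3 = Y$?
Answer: $692 \sqrt{431} \approx 14366.0$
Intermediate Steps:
$j{\left(Y \right)} = \frac{3}{2} + \frac{Y}{2}$
$H = \sqrt{431} \approx 20.761$
$\left(673 + j{\left(35 \right)}\right) H = \left(673 + \left(\frac{3}{2} + \frac{1}{2} \cdot 35\right)\right) \sqrt{431} = \left(673 + \left(\frac{3}{2} + \frac{35}{2}\right)\right) \sqrt{431} = \left(673 + 19\right) \sqrt{431} = 692 \sqrt{431}$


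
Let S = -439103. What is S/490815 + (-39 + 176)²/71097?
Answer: -564276904/894755745 ≈ -0.63065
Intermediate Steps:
S/490815 + (-39 + 176)²/71097 = -439103/490815 + (-39 + 176)²/71097 = -439103*1/490815 + 137²*(1/71097) = -439103/490815 + 18769*(1/71097) = -439103/490815 + 18769/71097 = -564276904/894755745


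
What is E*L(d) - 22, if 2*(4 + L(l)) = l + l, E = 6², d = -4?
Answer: -310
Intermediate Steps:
E = 36
L(l) = -4 + l (L(l) = -4 + (l + l)/2 = -4 + (2*l)/2 = -4 + l)
E*L(d) - 22 = 36*(-4 - 4) - 22 = 36*(-8) - 22 = -288 - 22 = -310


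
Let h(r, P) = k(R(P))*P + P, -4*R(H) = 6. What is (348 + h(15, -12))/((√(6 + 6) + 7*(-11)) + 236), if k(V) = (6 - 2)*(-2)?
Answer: 22896/8423 - 288*√3/8423 ≈ 2.6590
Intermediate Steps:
R(H) = -3/2 (R(H) = -¼*6 = -3/2)
k(V) = -8 (k(V) = 4*(-2) = -8)
h(r, P) = -7*P (h(r, P) = -8*P + P = -7*P)
(348 + h(15, -12))/((√(6 + 6) + 7*(-11)) + 236) = (348 - 7*(-12))/((√(6 + 6) + 7*(-11)) + 236) = (348 + 84)/((√12 - 77) + 236) = 432/((2*√3 - 77) + 236) = 432/((-77 + 2*√3) + 236) = 432/(159 + 2*√3)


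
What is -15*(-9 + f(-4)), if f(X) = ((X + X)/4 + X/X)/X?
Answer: 525/4 ≈ 131.25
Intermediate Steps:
f(X) = (1 + X/2)/X (f(X) = ((2*X)*(1/4) + 1)/X = (X/2 + 1)/X = (1 + X/2)/X)
-15*(-9 + f(-4)) = -15*(-9 + (1/2)*(2 - 4)/(-4)) = -15*(-9 + (1/2)*(-1/4)*(-2)) = -15*(-9 + 1/4) = -15*(-35/4) = 525/4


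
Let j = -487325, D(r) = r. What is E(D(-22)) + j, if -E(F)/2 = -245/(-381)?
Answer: -185671315/381 ≈ -4.8733e+5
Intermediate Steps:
E(F) = -490/381 (E(F) = -(-490)/(-381) = -(-490)*(-1)/381 = -2*245/381 = -490/381)
E(D(-22)) + j = -490/381 - 487325 = -185671315/381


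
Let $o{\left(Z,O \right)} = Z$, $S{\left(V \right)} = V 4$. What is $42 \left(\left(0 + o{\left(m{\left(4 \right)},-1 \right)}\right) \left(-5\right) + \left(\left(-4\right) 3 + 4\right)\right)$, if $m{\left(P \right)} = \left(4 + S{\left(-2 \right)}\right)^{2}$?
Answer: $-3696$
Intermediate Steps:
$S{\left(V \right)} = 4 V$
$m{\left(P \right)} = 16$ ($m{\left(P \right)} = \left(4 + 4 \left(-2\right)\right)^{2} = \left(4 - 8\right)^{2} = \left(-4\right)^{2} = 16$)
$42 \left(\left(0 + o{\left(m{\left(4 \right)},-1 \right)}\right) \left(-5\right) + \left(\left(-4\right) 3 + 4\right)\right) = 42 \left(\left(0 + 16\right) \left(-5\right) + \left(\left(-4\right) 3 + 4\right)\right) = 42 \left(16 \left(-5\right) + \left(-12 + 4\right)\right) = 42 \left(-80 - 8\right) = 42 \left(-88\right) = -3696$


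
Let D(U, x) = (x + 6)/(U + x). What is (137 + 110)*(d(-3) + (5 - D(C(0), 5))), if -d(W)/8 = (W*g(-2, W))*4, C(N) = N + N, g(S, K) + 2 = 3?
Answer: 122018/5 ≈ 24404.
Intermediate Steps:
g(S, K) = 1 (g(S, K) = -2 + 3 = 1)
C(N) = 2*N
d(W) = -32*W (d(W) = -8*W*1*4 = -8*W*4 = -32*W)
D(U, x) = (6 + x)/(U + x)
(137 + 110)*(d(-3) + (5 - D(C(0), 5))) = (137 + 110)*(-32*(-3) + (5 - (6 + 5)/(2*0 + 5))) = 247*(96 + (5 - 11/(0 + 5))) = 247*(96 + (5 - 11/5)) = 247*(96 + 14/5) = 247*(494/5) = 122018/5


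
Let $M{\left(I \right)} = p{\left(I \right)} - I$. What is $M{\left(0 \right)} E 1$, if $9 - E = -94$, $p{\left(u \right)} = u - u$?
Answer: $0$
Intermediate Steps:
$p{\left(u \right)} = 0$
$M{\left(I \right)} = - I$ ($M{\left(I \right)} = 0 - I = - I$)
$E = 103$ ($E = 9 - -94 = 9 + 94 = 103$)
$M{\left(0 \right)} E 1 = \left(-1\right) 0 \cdot 103 \cdot 1 = 0 \cdot 103 \cdot 1 = 0 \cdot 1 = 0$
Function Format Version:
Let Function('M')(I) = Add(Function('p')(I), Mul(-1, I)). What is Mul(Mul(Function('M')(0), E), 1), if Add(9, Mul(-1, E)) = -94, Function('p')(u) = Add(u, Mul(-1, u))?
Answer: 0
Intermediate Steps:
Function('p')(u) = 0
Function('M')(I) = Mul(-1, I) (Function('M')(I) = Add(0, Mul(-1, I)) = Mul(-1, I))
E = 103 (E = Add(9, Mul(-1, -94)) = Add(9, 94) = 103)
Mul(Mul(Function('M')(0), E), 1) = Mul(Mul(Mul(-1, 0), 103), 1) = Mul(Mul(0, 103), 1) = Mul(0, 1) = 0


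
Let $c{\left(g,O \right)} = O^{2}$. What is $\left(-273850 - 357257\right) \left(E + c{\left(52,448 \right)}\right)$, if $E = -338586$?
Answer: $87018295374$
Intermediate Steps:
$\left(-273850 - 357257\right) \left(E + c{\left(52,448 \right)}\right) = \left(-273850 - 357257\right) \left(-338586 + 448^{2}\right) = - 631107 \left(-338586 + 200704\right) = \left(-631107\right) \left(-137882\right) = 87018295374$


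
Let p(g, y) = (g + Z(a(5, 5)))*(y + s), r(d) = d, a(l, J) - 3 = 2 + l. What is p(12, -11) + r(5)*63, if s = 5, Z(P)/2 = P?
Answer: 123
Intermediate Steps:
a(l, J) = 5 + l (a(l, J) = 3 + (2 + l) = 5 + l)
Z(P) = 2*P
p(g, y) = (5 + y)*(20 + g) (p(g, y) = (g + 2*(5 + 5))*(y + 5) = (g + 2*10)*(5 + y) = (g + 20)*(5 + y) = (20 + g)*(5 + y) = (5 + y)*(20 + g))
p(12, -11) + r(5)*63 = (100 + 5*12 + 20*(-11) + 12*(-11)) + 5*63 = (100 + 60 - 220 - 132) + 315 = -192 + 315 = 123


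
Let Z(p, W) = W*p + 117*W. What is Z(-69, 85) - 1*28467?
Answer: -24387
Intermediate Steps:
Z(p, W) = 117*W + W*p
Z(-69, 85) - 1*28467 = 85*(117 - 69) - 1*28467 = 85*48 - 28467 = 4080 - 28467 = -24387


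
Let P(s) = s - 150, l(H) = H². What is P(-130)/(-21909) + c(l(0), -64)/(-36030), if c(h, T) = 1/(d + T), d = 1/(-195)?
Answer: 8394506177/656817842058 ≈ 0.012781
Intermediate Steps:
d = -1/195 ≈ -0.0051282
P(s) = -150 + s
c(h, T) = 1/(-1/195 + T)
P(-130)/(-21909) + c(l(0), -64)/(-36030) = (-150 - 130)/(-21909) + (195/(-1 + 195*(-64)))/(-36030) = -280*(-1/21909) + (195/(-1 - 12480))*(-1/36030) = 280/21909 + (195/(-12481))*(-1/36030) = 280/21909 + (195*(-1/12481))*(-1/36030) = 280/21909 - 195/12481*(-1/36030) = 280/21909 + 13/29979362 = 8394506177/656817842058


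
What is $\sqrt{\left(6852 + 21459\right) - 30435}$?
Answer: $6 i \sqrt{59} \approx 46.087 i$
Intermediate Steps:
$\sqrt{\left(6852 + 21459\right) - 30435} = \sqrt{28311 - 30435} = \sqrt{-2124} = 6 i \sqrt{59}$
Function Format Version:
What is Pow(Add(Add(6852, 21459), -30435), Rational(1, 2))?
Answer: Mul(6, I, Pow(59, Rational(1, 2))) ≈ Mul(46.087, I)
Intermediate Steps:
Pow(Add(Add(6852, 21459), -30435), Rational(1, 2)) = Pow(Add(28311, -30435), Rational(1, 2)) = Pow(-2124, Rational(1, 2)) = Mul(6, I, Pow(59, Rational(1, 2)))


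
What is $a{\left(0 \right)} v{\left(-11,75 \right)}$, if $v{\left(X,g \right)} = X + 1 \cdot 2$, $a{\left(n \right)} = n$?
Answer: $0$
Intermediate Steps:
$v{\left(X,g \right)} = 2 + X$ ($v{\left(X,g \right)} = X + 2 = 2 + X$)
$a{\left(0 \right)} v{\left(-11,75 \right)} = 0 \left(2 - 11\right) = 0 \left(-9\right) = 0$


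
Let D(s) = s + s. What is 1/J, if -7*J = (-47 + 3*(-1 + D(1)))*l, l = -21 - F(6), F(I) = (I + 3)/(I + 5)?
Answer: -7/960 ≈ -0.0072917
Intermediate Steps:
D(s) = 2*s
F(I) = (3 + I)/(5 + I)
l = -240/11 (l = -21 - (3 + 6)/(5 + 6) = -21 - 9/11 = -240/11 ≈ -21.818)
J = -960/7 (J = -(-47 + 3*(-1 + 2*1))*(-240)/(7*11) = -(-47 + 3*(-1 + 2))*(-240)/(7*11) = -(-47 + 3*1)*(-240)/(7*11) = -(-47 + 3)*(-240)/(7*11) = -(-44)*(-240)/(7*11) = -1/7*960 = -960/7 ≈ -137.14)
1/J = 1/(-960/7) = -7/960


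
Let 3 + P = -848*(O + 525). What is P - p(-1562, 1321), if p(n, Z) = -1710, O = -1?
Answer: -442645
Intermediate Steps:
P = -444355 (P = -3 - 848*(-1 + 525) = -3 - 848*524 = -3 - 444352 = -444355)
P - p(-1562, 1321) = -444355 - 1*(-1710) = -444355 + 1710 = -442645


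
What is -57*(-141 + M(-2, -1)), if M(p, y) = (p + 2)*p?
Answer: 8037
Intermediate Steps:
M(p, y) = p*(2 + p) (M(p, y) = (2 + p)*p = p*(2 + p))
-57*(-141 + M(-2, -1)) = -57*(-141 - 2*(2 - 2)) = -57*(-141 - 2*0) = -57*(-141 + 0) = -57*(-141) = 8037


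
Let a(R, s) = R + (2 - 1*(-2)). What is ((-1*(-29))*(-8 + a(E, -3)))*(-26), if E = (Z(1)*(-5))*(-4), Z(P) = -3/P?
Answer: 48256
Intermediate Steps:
E = -60 (E = (-3/1*(-5))*(-4) = (-3*1*(-5))*(-4) = -3*(-5)*(-4) = 15*(-4) = -60)
a(R, s) = 4 + R (a(R, s) = R + (2 + 2) = R + 4 = 4 + R)
((-1*(-29))*(-8 + a(E, -3)))*(-26) = ((-1*(-29))*(-8 + (4 - 60)))*(-26) = (29*(-8 - 56))*(-26) = (29*(-64))*(-26) = -1856*(-26) = 48256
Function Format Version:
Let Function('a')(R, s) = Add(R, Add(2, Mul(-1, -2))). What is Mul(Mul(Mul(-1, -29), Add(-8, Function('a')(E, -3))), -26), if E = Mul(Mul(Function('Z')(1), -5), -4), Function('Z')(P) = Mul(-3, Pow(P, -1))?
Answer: 48256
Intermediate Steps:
E = -60 (E = Mul(Mul(Mul(-3, Pow(1, -1)), -5), -4) = Mul(Mul(Mul(-3, 1), -5), -4) = Mul(Mul(-3, -5), -4) = Mul(15, -4) = -60)
Function('a')(R, s) = Add(4, R) (Function('a')(R, s) = Add(R, Add(2, 2)) = Add(R, 4) = Add(4, R))
Mul(Mul(Mul(-1, -29), Add(-8, Function('a')(E, -3))), -26) = Mul(Mul(Mul(-1, -29), Add(-8, Add(4, -60))), -26) = Mul(Mul(29, Add(-8, -56)), -26) = Mul(Mul(29, -64), -26) = Mul(-1856, -26) = 48256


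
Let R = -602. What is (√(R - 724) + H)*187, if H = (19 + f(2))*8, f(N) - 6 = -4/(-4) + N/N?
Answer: 40392 + 187*I*√1326 ≈ 40392.0 + 6809.5*I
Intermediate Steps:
f(N) = 8 (f(N) = 6 + (-4/(-4) + N/N) = 6 + (-4*(-¼) + 1) = 6 + (1 + 1) = 6 + 2 = 8)
H = 216 (H = (19 + 8)*8 = 27*8 = 216)
(√(R - 724) + H)*187 = (√(-602 - 724) + 216)*187 = (√(-1326) + 216)*187 = (I*√1326 + 216)*187 = (216 + I*√1326)*187 = 40392 + 187*I*√1326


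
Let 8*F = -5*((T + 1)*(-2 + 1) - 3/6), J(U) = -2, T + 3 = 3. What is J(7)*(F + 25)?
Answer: -415/8 ≈ -51.875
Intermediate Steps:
T = 0 (T = -3 + 3 = 0)
F = 15/16 (F = (-5*((0 + 1)*(-2 + 1) - 3/6))/8 = (-5*(1*(-1) - 3*⅙))/8 = (-5*(-1 - ½))/8 = (-5*(-3/2))/8 = (⅛)*(15/2) = 15/16 ≈ 0.93750)
J(7)*(F + 25) = -2*(15/16 + 25) = -2*415/16 = -415/8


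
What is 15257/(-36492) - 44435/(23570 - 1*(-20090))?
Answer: -28595533/19915509 ≈ -1.4358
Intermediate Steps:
15257/(-36492) - 44435/(23570 - 1*(-20090)) = 15257*(-1/36492) - 44435/(23570 + 20090) = -15257/36492 - 44435/43660 = -15257/36492 - 44435*1/43660 = -15257/36492 - 8887/8732 = -28595533/19915509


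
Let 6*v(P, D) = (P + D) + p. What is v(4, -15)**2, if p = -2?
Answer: 169/36 ≈ 4.6944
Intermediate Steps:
v(P, D) = -1/3 + D/6 + P/6 (v(P, D) = ((P + D) - 2)/6 = ((D + P) - 2)/6 = (-2 + D + P)/6 = -1/3 + D/6 + P/6)
v(4, -15)**2 = (-1/3 + (1/6)*(-15) + (1/6)*4)**2 = (-1/3 - 5/2 + 2/3)**2 = (-13/6)**2 = 169/36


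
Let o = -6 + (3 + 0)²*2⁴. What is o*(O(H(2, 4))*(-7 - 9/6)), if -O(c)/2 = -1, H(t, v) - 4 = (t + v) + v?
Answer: -2346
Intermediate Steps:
H(t, v) = 4 + t + 2*v (H(t, v) = 4 + ((t + v) + v) = 4 + (t + 2*v) = 4 + t + 2*v)
O(c) = 2 (O(c) = -2*(-1) = 2)
o = 138 (o = -6 + 3²*16 = -6 + 9*16 = -6 + 144 = 138)
o*(O(H(2, 4))*(-7 - 9/6)) = 138*(2*(-7 - 9/6)) = 138*(2*(-7 - 9*⅙)) = 138*(2*(-7 - 3/2)) = 138*(2*(-17/2)) = 138*(-17) = -2346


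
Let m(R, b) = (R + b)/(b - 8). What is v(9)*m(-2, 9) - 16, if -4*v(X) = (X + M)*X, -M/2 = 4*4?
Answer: 1385/4 ≈ 346.25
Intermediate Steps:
m(R, b) = (R + b)/(-8 + b)
M = -32 (M = -8*4 = -2*16 = -32)
v(X) = -X*(-32 + X)/4 (v(X) = -(X - 32)*X/4 = -(-32 + X)*X/4 = -X*(-32 + X)/4)
v(9)*m(-2, 9) - 16 = ((¼)*9*(32 - 1*9))*((-2 + 9)/(-8 + 9)) - 16 = ((¼)*9*(32 - 9))*(7/1) - 16 = ((¼)*9*23)*(1*7) - 16 = (207/4)*7 - 16 = 1449/4 - 16 = 1385/4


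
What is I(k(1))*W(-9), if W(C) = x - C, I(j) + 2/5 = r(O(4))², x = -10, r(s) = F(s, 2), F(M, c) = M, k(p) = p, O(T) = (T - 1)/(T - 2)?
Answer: -37/20 ≈ -1.8500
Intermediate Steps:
O(T) = (-1 + T)/(-2 + T)
r(s) = s
I(j) = 37/20 (I(j) = -⅖ + ((-1 + 4)/(-2 + 4))² = -⅖ + (3/2)² = -⅖ + 9/4 = 37/20)
W(C) = -10 - C
I(k(1))*W(-9) = 37*(-10 - 1*(-9))/20 = 37*(-10 + 9)/20 = (37/20)*(-1) = -37/20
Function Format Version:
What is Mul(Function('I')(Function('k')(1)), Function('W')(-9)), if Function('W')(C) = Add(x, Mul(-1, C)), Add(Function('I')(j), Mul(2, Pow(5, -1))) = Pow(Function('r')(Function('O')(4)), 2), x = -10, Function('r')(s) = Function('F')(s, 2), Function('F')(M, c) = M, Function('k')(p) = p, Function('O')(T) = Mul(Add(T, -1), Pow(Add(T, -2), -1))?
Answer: Rational(-37, 20) ≈ -1.8500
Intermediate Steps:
Function('O')(T) = Mul(Pow(Add(-2, T), -1), Add(-1, T)) (Function('O')(T) = Mul(Add(-1, T), Pow(Add(-2, T), -1)) = Mul(Pow(Add(-2, T), -1), Add(-1, T)))
Function('r')(s) = s
Function('I')(j) = Rational(37, 20) (Function('I')(j) = Add(Rational(-2, 5), Pow(Mul(Pow(Add(-2, 4), -1), Add(-1, 4)), 2)) = Add(Rational(-2, 5), Pow(Mul(Pow(2, -1), 3), 2)) = Add(Rational(-2, 5), Pow(Mul(Rational(1, 2), 3), 2)) = Add(Rational(-2, 5), Pow(Rational(3, 2), 2)) = Add(Rational(-2, 5), Rational(9, 4)) = Rational(37, 20))
Function('W')(C) = Add(-10, Mul(-1, C))
Mul(Function('I')(Function('k')(1)), Function('W')(-9)) = Mul(Rational(37, 20), Add(-10, Mul(-1, -9))) = Mul(Rational(37, 20), Add(-10, 9)) = Mul(Rational(37, 20), -1) = Rational(-37, 20)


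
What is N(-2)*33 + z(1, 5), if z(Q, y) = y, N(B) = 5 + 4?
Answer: 302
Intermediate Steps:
N(B) = 9
N(-2)*33 + z(1, 5) = 9*33 + 5 = 297 + 5 = 302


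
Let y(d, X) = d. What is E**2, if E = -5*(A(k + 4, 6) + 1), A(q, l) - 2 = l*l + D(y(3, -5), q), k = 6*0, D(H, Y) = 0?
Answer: 38025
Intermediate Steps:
k = 0
A(q, l) = 2 + l**2 (A(q, l) = 2 + (l*l + 0) = 2 + (l**2 + 0) = 2 + l**2)
E = -195 (E = -5*((2 + 6**2) + 1) = -5*((2 + 36) + 1) = -5*(38 + 1) = -5*39 = -195)
E**2 = (-195)**2 = 38025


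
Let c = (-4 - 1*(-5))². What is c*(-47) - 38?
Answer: -85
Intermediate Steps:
c = 1 (c = (-4 + 5)² = 1² = 1)
c*(-47) - 38 = 1*(-47) - 38 = -47 - 38 = -85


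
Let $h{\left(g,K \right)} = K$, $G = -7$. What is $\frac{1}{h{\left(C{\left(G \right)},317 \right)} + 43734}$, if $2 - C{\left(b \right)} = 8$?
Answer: $\frac{1}{44051} \approx 2.2701 \cdot 10^{-5}$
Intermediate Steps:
$C{\left(b \right)} = -6$ ($C{\left(b \right)} = 2 - 8 = -6$)
$\frac{1}{h{\left(C{\left(G \right)},317 \right)} + 43734} = \frac{1}{317 + 43734} = \frac{1}{44051}$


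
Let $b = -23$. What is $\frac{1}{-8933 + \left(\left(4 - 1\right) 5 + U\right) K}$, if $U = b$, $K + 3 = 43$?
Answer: $- \frac{1}{9253} \approx -0.00010807$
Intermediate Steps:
$K = 40$ ($K = -3 + 43 = 40$)
$U = -23$
$\frac{1}{-8933 + \left(\left(4 - 1\right) 5 + U\right) K} = \frac{1}{-8933 + \left(\left(4 - 1\right) 5 - 23\right) 40} = \frac{1}{-8933 + \left(3 \cdot 5 - 23\right) 40} = \frac{1}{-8933 + \left(15 - 23\right) 40} = \frac{1}{-8933 - 320} = \frac{1}{-9253} = - \frac{1}{9253}$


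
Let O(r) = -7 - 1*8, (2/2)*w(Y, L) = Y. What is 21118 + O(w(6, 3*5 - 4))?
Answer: 21103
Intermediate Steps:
w(Y, L) = Y
O(r) = -15 (O(r) = -7 - 8 = -15)
21118 + O(w(6, 3*5 - 4)) = 21118 - 15 = 21103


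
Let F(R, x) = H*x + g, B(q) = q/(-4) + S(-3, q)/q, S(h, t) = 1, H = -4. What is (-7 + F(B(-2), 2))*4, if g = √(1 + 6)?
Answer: -60 + 4*√7 ≈ -49.417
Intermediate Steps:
g = √7 ≈ 2.6458
B(q) = 1/q - q/4 (B(q) = q/(-4) + 1/q = q*(-¼) + 1/q = -q/4 + 1/q = 1/q - q/4)
F(R, x) = √7 - 4*x (F(R, x) = -4*x + √7 = √7 - 4*x)
(-7 + F(B(-2), 2))*4 = (-7 + (√7 - 4*2))*4 = (-7 + (√7 - 8))*4 = (-7 + (-8 + √7))*4 = (-15 + √7)*4 = -60 + 4*√7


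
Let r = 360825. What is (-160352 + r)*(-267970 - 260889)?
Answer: -106021950307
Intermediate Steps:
(-160352 + r)*(-267970 - 260889) = (-160352 + 360825)*(-267970 - 260889) = 200473*(-528859) = -106021950307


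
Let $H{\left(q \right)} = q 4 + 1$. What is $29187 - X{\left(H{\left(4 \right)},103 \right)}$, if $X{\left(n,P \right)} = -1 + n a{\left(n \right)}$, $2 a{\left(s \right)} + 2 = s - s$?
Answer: $29205$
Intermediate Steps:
$a{\left(s \right)} = -1$ ($a{\left(s \right)} = -1 + \frac{s - s}{2} = -1 + \frac{1}{2} \cdot 0 = -1 + 0 = -1$)
$H{\left(q \right)} = 1 + 4 q$ ($H{\left(q \right)} = 4 q + 1 = 1 + 4 q$)
$X{\left(n,P \right)} = -1 - n$ ($X{\left(n,P \right)} = -1 + n \left(-1\right) = -1 - n$)
$29187 - X{\left(H{\left(4 \right)},103 \right)} = 29187 - \left(-1 - \left(1 + 4 \cdot 4\right)\right) = 29187 - \left(-1 - \left(1 + 16\right)\right) = 29187 - \left(-1 - 17\right) = 29187 - -18 = 29187 + 18 = 29205$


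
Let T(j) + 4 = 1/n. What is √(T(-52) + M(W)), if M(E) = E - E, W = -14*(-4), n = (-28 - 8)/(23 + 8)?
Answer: 5*I*√7/6 ≈ 2.2048*I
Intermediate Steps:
n = -36/31 ≈ -1.1613
W = 56
T(j) = -175/36 (T(j) = -4 + 1/(-36/31) = -4 - 31/36 = -175/36)
M(E) = 0
√(T(-52) + M(W)) = √(-175/36 + 0) = √(-175/36) = 5*I*√7/6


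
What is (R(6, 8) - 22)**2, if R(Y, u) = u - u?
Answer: 484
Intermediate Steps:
R(Y, u) = 0
(R(6, 8) - 22)**2 = (0 - 22)**2 = (-22)**2 = 484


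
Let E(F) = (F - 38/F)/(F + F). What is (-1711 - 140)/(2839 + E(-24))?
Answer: -1066176/1635533 ≈ -0.65188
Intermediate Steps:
E(F) = (F - 38/F)/(2*F) (E(F) = (F - 38/F)/((2*F)) = (F - 38/F)*(1/(2*F)) = (F - 38/F)/(2*F))
(-1711 - 140)/(2839 + E(-24)) = (-1711 - 140)/(2839 + (1/2 - 19/(-24)**2)) = -1851/(2839 + (1/2 - 19*1/576)) = -1851/(2839 + (1/2 - 19/576)) = -1851/(2839 + 269/576) = -1851/1635533/576 = -1851*576/1635533 = -1066176/1635533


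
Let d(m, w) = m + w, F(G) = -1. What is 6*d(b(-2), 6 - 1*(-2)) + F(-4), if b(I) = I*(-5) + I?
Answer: 95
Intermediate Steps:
b(I) = -4*I (b(I) = -5*I + I = -4*I)
6*d(b(-2), 6 - 1*(-2)) + F(-4) = 6*(-4*(-2) + (6 - 1*(-2))) - 1 = 6*(8 + (6 + 2)) - 1 = 6*(8 + 8) - 1 = 6*16 - 1 = 96 - 1 = 95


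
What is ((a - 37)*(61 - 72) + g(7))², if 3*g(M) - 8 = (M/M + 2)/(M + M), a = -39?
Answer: 1240941529/1764 ≈ 7.0348e+5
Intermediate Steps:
g(M) = 8/3 + 1/(2*M) (g(M) = 8/3 + ((M/M + 2)/(M + M))/3 = 8/3 + ((1 + 2)/((2*M)))/3 = 8/3 + (3*(1/(2*M)))/3 = 8/3 + (3/(2*M))/3 = 8/3 + 1/(2*M))
((a - 37)*(61 - 72) + g(7))² = ((-39 - 37)*(61 - 72) + (⅙)*(3 + 16*7)/7)² = (-76*(-11) + (⅙)*(⅐)*(3 + 112))² = (836 + (⅙)*(⅐)*115)² = (836 + 115/42)² = (35227/42)² = 1240941529/1764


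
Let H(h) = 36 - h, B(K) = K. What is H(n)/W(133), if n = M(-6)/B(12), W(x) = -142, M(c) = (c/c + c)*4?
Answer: -113/426 ≈ -0.26526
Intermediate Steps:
M(c) = 4 + 4*c (M(c) = (1 + c)*4 = 4 + 4*c)
n = -5/3 (n = (4 + 4*(-6))/12 = (4 - 24)*(1/12) = -20*1/12 = -5/3 ≈ -1.6667)
H(n)/W(133) = (36 - 1*(-5/3))/(-142) = (36 + 5/3)*(-1/142) = (113/3)*(-1/142) = -113/426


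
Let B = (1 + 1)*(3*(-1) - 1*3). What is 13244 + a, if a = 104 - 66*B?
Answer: 14140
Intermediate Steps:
B = -12 (B = 2*(-3 - 3) = 2*(-6) = -12)
a = 896 (a = 104 - 66*(-12) = 104 + 792 = 896)
13244 + a = 13244 + 896 = 14140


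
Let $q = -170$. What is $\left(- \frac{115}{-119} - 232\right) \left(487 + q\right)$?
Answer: $- \frac{8715281}{119} \approx -73238.0$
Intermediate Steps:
$\left(- \frac{115}{-119} - 232\right) \left(487 + q\right) = \left(- \frac{115}{-119} - 232\right) \left(487 - 170\right) = \left(\left(-115\right) \left(- \frac{1}{119}\right) - 232\right) 317 = \left(\frac{115}{119} - 232\right) 317 = \left(- \frac{27493}{119}\right) 317 = - \frac{8715281}{119}$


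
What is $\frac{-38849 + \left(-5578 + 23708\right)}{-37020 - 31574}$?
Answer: $\frac{20719}{68594} \approx 0.30205$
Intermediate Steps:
$\frac{-38849 + \left(-5578 + 23708\right)}{-37020 - 31574} = \frac{-38849 + 18130}{-68594} = \left(-20719\right) \left(- \frac{1}{68594}\right) = \frac{20719}{68594}$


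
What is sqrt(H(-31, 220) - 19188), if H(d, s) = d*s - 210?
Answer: I*sqrt(26218) ≈ 161.92*I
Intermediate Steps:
H(d, s) = -210 + d*s
sqrt(H(-31, 220) - 19188) = sqrt((-210 - 31*220) - 19188) = sqrt((-210 - 6820) - 19188) = sqrt(-7030 - 19188) = sqrt(-26218) = I*sqrt(26218)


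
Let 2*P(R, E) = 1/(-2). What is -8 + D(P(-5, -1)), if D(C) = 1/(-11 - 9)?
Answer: -161/20 ≈ -8.0500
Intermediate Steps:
P(R, E) = -1/4 (P(R, E) = (1/(-2))/2 = (1*(-1/2))/2 = (1/2)*(-1/2) = -1/4)
D(C) = -1/20 (D(C) = 1/(-20) = -1/20)
-8 + D(P(-5, -1)) = -8 - 1/20 = -161/20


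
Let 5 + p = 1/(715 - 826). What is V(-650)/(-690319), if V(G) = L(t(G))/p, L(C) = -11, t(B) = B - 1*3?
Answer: -1221/383817364 ≈ -3.1812e-6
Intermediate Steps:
t(B) = -3 + B (t(B) = B - 3 = -3 + B)
p = -556/111 (p = -5 + 1/(715 - 826) = -5 + 1/(-111) = -5 - 1/111 = -556/111 ≈ -5.0090)
V(G) = 1221/556 (V(G) = -11/(-556/111) = -11*(-111/556) = 1221/556)
V(-650)/(-690319) = (1221/556)/(-690319) = (1221/556)*(-1/690319) = -1221/383817364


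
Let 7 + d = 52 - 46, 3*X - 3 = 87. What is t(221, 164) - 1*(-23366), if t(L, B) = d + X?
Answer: 23395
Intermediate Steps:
X = 30 (X = 1 + (1/3)*87 = 1 + 29 = 30)
d = -1 (d = -7 + (52 - 46) = -7 + 6 = -1)
t(L, B) = 29 (t(L, B) = -1 + 30 = 29)
t(221, 164) - 1*(-23366) = 29 - 1*(-23366) = 29 + 23366 = 23395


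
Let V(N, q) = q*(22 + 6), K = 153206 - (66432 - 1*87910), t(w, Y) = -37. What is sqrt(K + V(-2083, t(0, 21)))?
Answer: 4*sqrt(10853) ≈ 416.71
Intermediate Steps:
K = 174684 (K = 153206 - (66432 - 87910) = 153206 - 1*(-21478) = 153206 + 21478 = 174684)
V(N, q) = 28*q (V(N, q) = q*28 = 28*q)
sqrt(K + V(-2083, t(0, 21))) = sqrt(174684 + 28*(-37)) = sqrt(174684 - 1036) = sqrt(173648) = 4*sqrt(10853)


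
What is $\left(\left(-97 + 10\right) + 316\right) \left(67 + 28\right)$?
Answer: $21755$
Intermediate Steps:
$\left(\left(-97 + 10\right) + 316\right) \left(67 + 28\right) = \left(-87 + 316\right) 95 = 229 \cdot 95 = 21755$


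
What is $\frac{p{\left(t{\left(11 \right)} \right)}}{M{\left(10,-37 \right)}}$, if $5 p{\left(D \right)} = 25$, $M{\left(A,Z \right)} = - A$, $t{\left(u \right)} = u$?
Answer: $- \frac{1}{2} \approx -0.5$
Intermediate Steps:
$p{\left(D \right)} = 5$ ($p{\left(D \right)} = \frac{1}{5} \cdot 25 = 5$)
$\frac{p{\left(t{\left(11 \right)} \right)}}{M{\left(10,-37 \right)}} = \frac{5}{\left(-1\right) 10} = \frac{5}{-10} = 5 \left(- \frac{1}{10}\right) = - \frac{1}{2}$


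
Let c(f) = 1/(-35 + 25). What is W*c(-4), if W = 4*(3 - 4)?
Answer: ⅖ ≈ 0.40000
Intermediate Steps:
W = -4 (W = 4*(-1) = -4)
c(f) = -⅒ (c(f) = 1/(-10) = -⅒)
W*c(-4) = -4*(-⅒) = ⅖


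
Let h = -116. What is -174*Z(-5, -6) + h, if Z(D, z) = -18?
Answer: 3016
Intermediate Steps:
-174*Z(-5, -6) + h = -174*(-18) - 116 = 3132 - 116 = 3016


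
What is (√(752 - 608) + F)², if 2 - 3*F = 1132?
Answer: 1196836/9 ≈ 1.3298e+5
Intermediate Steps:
F = -1130/3 (F = ⅔ - ⅓*1132 = ⅔ - 1132/3 = -1130/3 ≈ -376.67)
(√(752 - 608) + F)² = (√(752 - 608) - 1130/3)² = (√144 - 1130/3)² = (12 - 1130/3)² = (-1094/3)² = 1196836/9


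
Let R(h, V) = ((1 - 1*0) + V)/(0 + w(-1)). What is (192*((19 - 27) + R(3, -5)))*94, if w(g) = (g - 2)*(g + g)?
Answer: -156416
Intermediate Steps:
w(g) = 2*g*(-2 + g) (w(g) = (-2 + g)*(2*g) = 2*g*(-2 + g))
R(h, V) = ⅙ + V/6 (R(h, V) = ((1 - 1*0) + V)/(0 + 2*(-1)*(-2 - 1)) = ((1 + 0) + V)/(0 + 2*(-1)*(-3)) = (1 + V)/(0 + 6) = (1 + V)/6 = (1 + V)*(⅙) = ⅙ + V/6)
(192*((19 - 27) + R(3, -5)))*94 = (192*((19 - 27) + (⅙ + (⅙)*(-5))))*94 = (192*(-8 + (⅙ - ⅚)))*94 = (192*(-8 - ⅔))*94 = (192*(-26/3))*94 = -1664*94 = -156416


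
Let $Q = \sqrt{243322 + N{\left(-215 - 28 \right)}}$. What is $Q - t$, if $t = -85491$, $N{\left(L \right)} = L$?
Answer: $85491 + \sqrt{243079} \approx 85984.0$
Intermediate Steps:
$Q = \sqrt{243079}$ ($Q = \sqrt{243322 - 243} = \sqrt{243079} \approx 493.03$)
$Q - t = \sqrt{243079} - -85491 = \sqrt{243079} + 85491 = 85491 + \sqrt{243079}$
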